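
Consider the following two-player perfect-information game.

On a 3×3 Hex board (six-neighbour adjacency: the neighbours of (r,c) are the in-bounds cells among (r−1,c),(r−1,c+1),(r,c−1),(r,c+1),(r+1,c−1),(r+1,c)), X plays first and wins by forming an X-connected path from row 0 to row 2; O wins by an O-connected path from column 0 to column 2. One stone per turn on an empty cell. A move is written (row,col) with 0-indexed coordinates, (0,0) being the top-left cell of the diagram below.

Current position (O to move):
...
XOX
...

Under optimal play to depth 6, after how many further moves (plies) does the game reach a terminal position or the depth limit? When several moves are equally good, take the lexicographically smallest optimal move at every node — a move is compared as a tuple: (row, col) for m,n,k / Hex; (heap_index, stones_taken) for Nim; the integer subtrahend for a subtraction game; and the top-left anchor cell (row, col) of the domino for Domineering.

p1 O@[.../XOX/...]: (0,0)[O../XOX/...]-1* (0,1)[.O./XOX/...]-1 (0,2)[..O/XOX/...]-1 (2,0)[.../XOX/O..]-1 (2,1)[.../XOX/.O.]-1 (2,2)[.../XOX/..O]-1
p2 X@[O../XOX/...]: (0,1)[OX./XOX/...]+1* (0,2)[O.X/XOX/...]+1 (2,0)[O../XOX/X..]+1 (2,1)[O../XOX/.X.]-1 (2,2)[O../XOX/..X]-1
p3 O@[OX./XOX/...]: (0,2)[OXO/XOX/...]-1* (2,0)[OX./XOX/O..]-1 (2,1)[OX./XOX/.O.]-1 (2,2)[OX./XOX/..O]-1
p4 X@[OXO/XOX/...]: (2,0)[OXO/XOX/X..]+1* (2,1)[OXO/XOX/.X.]-1 (2,2)[OXO/XOX/..X]-1
p5 O@[OXO/XOX/X..] terminal -1; root [.../XOX/...] d6

PV length from [.../XOX/...]: 4 plies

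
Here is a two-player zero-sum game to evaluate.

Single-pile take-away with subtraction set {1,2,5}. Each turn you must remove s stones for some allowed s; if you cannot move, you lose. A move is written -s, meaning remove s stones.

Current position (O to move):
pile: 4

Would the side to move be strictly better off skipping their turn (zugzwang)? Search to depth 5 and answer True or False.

zugzwang(4, O) = False

p1 O@[4]: -1[3]+1* -2[2]-1
p2 X@[3]: -1[2]-1* -2[1]-1
p3 O@[2]: -1[1]-1 -2[0]+1*
p4 X@[0] terminal -1; root [4] d5
pass branch (X moves first from the same position):
  | p1 X@[4]: -1[3]+1* -2[2]-1
  | p2 O@[3]: -1[2]-1* -2[1]-1
  | p3 X@[2]: -1[1]-1 -2[0]+1*
  | p4 O@[0] terminal -1; root [4] d5
O moving scores +1; O passing scores -1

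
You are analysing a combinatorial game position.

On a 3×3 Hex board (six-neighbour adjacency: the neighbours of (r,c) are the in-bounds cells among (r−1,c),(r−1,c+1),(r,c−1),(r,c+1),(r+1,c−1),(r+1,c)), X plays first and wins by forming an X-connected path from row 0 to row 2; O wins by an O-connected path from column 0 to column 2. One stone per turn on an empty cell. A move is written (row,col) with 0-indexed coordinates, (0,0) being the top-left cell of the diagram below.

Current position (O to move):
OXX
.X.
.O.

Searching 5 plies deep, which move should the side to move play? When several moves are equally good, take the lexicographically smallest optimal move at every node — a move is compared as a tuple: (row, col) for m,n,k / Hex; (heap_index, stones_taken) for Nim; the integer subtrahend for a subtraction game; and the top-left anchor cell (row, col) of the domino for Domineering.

O's best at [OXX/.X./.O.]: (2,0)

[OXX/.X./.O.] O move#1: (1,0):-1/OXX/OX./.O., (1,2):-1/OXX/.XO/.O., (2,0):+1/OXX/.X./OO.*, (2,2):-1/OXX/.X./.OO
[OXX/.X./OO.] X move#2: (1,0):-1/OXX/XX./OO.*, (1,2):-1/OXX/.XX/OO., (2,2):-1/OXX/.X./OOX
[OXX/XX./OO.] O move#3: (1,2):+1/OXX/XXO/OO.*, (2,2):+1/OXX/XX./OOO
[OXX/XXO/OO.] end (terminal -1, X#4); searched OXX/.X./.O. to 5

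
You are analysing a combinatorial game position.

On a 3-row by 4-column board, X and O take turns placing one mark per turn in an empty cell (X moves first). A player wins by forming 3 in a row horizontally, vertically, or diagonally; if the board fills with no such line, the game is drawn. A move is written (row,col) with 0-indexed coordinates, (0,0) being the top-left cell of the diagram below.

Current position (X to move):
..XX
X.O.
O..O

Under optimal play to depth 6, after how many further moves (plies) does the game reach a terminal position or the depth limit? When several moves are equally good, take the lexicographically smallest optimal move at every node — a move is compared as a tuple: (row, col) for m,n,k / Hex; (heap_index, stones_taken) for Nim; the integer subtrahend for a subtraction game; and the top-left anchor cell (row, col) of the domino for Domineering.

p1 X@[..XX/X.O./O..O]: (0,0)[X.XX/X.O./O..O]-1 (0,1)[.XXX/X.O./O..O]+1* (1,1)[..XX/XXO./O..O]-1 (1,3)[..XX/X.OX/O..O]-1 (2,1)[..XX/X.O./OX.O]-1 (2,2)[..XX/X.O./O.XO]-1
p2 O@[.XXX/X.O./O..O] terminal -1; root [..XX/X.O./O..O] d6

PV length from [..XX/X.O./O..O]: 1 ply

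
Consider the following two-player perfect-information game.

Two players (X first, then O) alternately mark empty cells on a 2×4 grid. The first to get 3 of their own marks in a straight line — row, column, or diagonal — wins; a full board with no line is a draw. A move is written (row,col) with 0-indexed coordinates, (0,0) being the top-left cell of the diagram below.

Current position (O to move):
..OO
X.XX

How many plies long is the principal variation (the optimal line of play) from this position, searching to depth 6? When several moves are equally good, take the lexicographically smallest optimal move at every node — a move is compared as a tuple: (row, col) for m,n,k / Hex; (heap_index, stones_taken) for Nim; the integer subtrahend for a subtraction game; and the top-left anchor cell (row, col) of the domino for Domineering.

PV length from [..OO/X.XX]: 1 ply

ply 1, O at ..OO/X.XX | (0,0)=-1→O.OO/X.XX; (0,1)=+1→.OOO/X.XX*; (1,1)=+0→..OO/XOXX
ply 2: .OOO/X.XX is terminal -1 (X); from ..OO/X.XX depth 6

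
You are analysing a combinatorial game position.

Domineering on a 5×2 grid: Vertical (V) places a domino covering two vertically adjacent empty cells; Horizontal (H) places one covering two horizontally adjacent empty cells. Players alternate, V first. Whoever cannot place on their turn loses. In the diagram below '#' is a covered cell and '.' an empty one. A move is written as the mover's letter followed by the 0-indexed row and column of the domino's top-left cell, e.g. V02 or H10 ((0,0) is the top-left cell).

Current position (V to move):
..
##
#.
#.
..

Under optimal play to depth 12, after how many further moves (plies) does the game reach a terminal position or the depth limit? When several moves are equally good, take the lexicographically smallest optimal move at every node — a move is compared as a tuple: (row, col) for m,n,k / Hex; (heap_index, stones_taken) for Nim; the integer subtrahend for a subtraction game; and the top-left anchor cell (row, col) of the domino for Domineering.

p1 V@[../##/#./#./..]: V21[../##/##/##/..]-1* V31[../##/#./##/.#]-1
p2 H@[../##/##/##/..]: H00[##/##/##/##/..]+1* H40[../##/##/##/##]+1
p3 V@[##/##/##/##/..] terminal -1; root [../##/#./#./..] d12

PV length from [../##/#./#./..]: 2 plies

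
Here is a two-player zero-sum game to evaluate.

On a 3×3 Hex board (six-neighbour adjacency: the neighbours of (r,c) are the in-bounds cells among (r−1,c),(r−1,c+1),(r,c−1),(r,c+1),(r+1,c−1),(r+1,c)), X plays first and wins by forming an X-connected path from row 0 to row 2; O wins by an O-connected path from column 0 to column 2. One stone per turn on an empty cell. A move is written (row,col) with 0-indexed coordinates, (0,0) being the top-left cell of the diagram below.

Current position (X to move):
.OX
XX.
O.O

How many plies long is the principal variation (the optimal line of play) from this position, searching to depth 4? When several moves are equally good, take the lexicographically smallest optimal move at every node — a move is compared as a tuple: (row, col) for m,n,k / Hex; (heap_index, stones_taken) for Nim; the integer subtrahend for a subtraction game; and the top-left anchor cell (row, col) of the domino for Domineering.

ply 1, X at .OX/XX./O.O | (0,0)=-1→XOX/XX./O.O; (1,2)=-1→.OX/XXX/O.O; (2,1)=+1→.OX/XX./OXO*
ply 2: .OX/XX./OXO is terminal -1 (O); from .OX/XX./O.O depth 4

PV length from [.OX/XX./O.O]: 1 ply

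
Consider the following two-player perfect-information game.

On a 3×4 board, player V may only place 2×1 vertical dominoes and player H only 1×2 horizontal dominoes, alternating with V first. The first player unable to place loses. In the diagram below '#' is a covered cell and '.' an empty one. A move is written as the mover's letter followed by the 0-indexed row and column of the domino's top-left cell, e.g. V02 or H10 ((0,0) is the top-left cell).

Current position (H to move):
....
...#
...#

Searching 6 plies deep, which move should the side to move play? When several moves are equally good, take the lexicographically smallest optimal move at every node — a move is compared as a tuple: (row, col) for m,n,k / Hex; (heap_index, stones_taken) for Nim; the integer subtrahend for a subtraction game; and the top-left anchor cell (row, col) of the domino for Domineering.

ply 1, H at ..../...#/...# | H00=-1→##../...#/...#; H01=-1→.##./...#/...#; H02=-1→..##/...#/...#; H10=+1→..../##.#/...#*; H11=+1→..../.###/...#; H20=-1→..../...#/##.#; H21=-1→..../...#/.###
ply 2, V at ..../##.#/...# | V02=-1→..#./####/...#*; V12=-1→..../####/..##
ply 3, H at ..#./####/...# | H00=+1→###./####/...#*; H20=+1→..#./####/##.#; H21=+1→..#./####/.###
ply 4: ###./####/...# is terminal -1 (V); from ..../...#/...# depth 6

H's best at [..../...#/...#]: H10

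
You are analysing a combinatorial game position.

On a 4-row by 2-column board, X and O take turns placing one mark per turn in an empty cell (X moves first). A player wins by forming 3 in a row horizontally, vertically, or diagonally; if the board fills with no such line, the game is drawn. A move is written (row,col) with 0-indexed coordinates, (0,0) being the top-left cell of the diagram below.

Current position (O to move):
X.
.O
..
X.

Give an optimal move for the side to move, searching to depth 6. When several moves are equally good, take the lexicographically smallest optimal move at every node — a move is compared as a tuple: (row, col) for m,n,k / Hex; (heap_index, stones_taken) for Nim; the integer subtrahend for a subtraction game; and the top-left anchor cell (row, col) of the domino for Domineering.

O's best at [X./.O/../X.]: (2,1)

p1 O@[X./.O/../X.]: (0,1)[XO/.O/../X.]+0 (1,0)[X./OO/../X.]+0 (2,0)[X./.O/O./X.]+0 (2,1)[X./.O/.O/X.]+1* (3,1)[X./.O/../XO]+0
p2 X@[X./.O/.O/X.]: (0,1)[XX/.O/.O/X.]-1* (1,0)[X./XO/.O/X.]-1 (2,0)[X./.O/XO/X.]-1 (3,1)[X./.O/.O/XX]-1
p3 O@[XX/.O/.O/X.]: (1,0)[XX/OO/.O/X.]+0 (2,0)[XX/.O/OO/X.]+0 (3,1)[XX/.O/.O/XO]+1*
p4 X@[XX/.O/.O/XO] terminal -1; root [X./.O/../X.] d6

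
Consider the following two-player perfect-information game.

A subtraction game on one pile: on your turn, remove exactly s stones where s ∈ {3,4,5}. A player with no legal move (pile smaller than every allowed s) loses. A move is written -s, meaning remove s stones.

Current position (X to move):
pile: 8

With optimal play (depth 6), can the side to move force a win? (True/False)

ply 1, X at 8 | -3=-1→5*; -4=-1→4; -5=-1→3
ply 2, O at 5 | -3=+1→2*; -4=+1→1; -5=+1→0
ply 3: 2 is terminal -1 (X); from 8 depth 6

X winning at [8]: False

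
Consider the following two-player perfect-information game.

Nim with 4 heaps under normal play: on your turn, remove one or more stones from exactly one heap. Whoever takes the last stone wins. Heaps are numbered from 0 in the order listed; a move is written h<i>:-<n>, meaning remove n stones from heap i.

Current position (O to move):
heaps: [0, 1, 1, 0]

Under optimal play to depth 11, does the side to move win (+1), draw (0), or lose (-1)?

[(0,1,1,0)] O move#1: h1:-1:-1/(0,0,1,0)*, h2:-1:-1/(0,1,0,0)
[(0,0,1,0)] X move#2: h2:-1:+1/(0,0,0,0)*
[(0,0,0,0)] end (terminal -1, O#3); searched (0,1,1,0) to 11

value((0,1,1,0), O) = -1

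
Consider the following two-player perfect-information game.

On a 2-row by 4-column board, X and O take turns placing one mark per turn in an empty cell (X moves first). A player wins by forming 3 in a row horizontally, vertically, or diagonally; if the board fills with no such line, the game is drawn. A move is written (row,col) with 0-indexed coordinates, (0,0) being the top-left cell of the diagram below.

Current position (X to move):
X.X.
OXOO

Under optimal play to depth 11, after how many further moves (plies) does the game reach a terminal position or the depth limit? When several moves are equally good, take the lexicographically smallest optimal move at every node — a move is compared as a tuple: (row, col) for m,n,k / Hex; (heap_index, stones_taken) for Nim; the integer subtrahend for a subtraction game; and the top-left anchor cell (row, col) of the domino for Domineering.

p1 X@[X.X./OXOO]: (0,1)[XXX./OXOO]+1* (0,3)[X.XX/OXOO]+0
p2 O@[XXX./OXOO] terminal -1; root [X.X./OXOO] d11

PV length from [X.X./OXOO]: 1 ply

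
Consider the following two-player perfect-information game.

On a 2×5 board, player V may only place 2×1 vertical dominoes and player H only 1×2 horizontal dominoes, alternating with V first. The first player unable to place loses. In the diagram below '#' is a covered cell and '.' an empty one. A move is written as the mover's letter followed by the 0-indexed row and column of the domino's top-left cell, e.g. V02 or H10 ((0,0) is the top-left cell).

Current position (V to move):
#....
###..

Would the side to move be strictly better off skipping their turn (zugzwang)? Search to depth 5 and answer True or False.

zugzwang(#..../###.., V) = False

p1 V@[#..../###..]: V03[#..#./####.]+1* V04[#...#/###.#]-1
p2 H@[#..#./####.]: H01[####./####.]-1*
p3 V@[####./####.]: V04[#####/#####]+1*
p4 H@[#####/#####] terminal -1; root [#..../###..] d5
pass branch (H moves first from the same position):
  | p1 H@[#..../###..]: H01[###../###..]-1 H02[#.##./###..]-1 H03[#..##/###..]+1* H13[#..../#####]+1
  | p2 V@[#..##/###..] terminal -1; root [#..../###..] d5
V moving scores +1; V passing scores -1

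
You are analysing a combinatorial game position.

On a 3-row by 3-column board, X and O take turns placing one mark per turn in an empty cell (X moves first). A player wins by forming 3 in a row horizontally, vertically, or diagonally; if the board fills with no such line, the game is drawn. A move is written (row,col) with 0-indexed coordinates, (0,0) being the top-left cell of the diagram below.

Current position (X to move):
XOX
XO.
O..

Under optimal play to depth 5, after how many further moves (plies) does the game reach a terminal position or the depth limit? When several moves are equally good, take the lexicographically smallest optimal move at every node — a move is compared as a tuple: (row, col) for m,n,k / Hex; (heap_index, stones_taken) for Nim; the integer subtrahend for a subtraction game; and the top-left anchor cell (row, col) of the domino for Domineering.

p1 X@[XOX/XO./O..]: (1,2)[XOX/XOX/O..]-1 (2,1)[XOX/XO./OX.]+0* (2,2)[XOX/XO./O.X]-1
p2 O@[XOX/XO./OX.]: (1,2)[XOX/XOO/OX.]+0* (2,2)[XOX/XO./OXO]+0
p3 X@[XOX/XOO/OX.]: (2,2)[XOX/XOO/OXX]+0*
p4 O@[XOX/XOO/OXX] terminal +0; root [XOX/XO./O..] d5

PV length from [XOX/XO./O..]: 3 plies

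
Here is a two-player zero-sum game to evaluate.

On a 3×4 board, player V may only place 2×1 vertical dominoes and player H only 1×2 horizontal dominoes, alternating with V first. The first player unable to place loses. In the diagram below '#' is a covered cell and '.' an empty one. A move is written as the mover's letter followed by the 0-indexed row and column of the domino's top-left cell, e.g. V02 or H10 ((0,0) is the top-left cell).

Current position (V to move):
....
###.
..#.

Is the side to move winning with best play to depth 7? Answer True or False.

[..../###./..#.] V move#1: V03:-1/...#/####/..#.*, V13:-1/..../####/..##
[...#/####/..#.] H move#2: H00:+1/##.#/####/..#.*, H01:+1/.###/####/..#., H20:+1/...#/####/###.
[##.#/####/..#.] end (terminal -1, V#3); searched ..../###./..#. to 7

V winning at [..../###./..#.]: False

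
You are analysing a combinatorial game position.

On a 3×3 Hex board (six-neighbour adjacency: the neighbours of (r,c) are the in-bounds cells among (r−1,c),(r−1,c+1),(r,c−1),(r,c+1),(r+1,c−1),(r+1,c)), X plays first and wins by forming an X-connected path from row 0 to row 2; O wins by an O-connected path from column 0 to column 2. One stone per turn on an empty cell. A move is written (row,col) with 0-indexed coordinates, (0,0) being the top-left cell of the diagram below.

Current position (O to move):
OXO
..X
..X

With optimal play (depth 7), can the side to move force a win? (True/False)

[OXO/..X/..X] O move#1: (1,0):-1/OXO/O.X/..X, (1,1):+1/OXO/.OX/..X*, (2,0):-1/OXO/..X/O.X, (2,1):-1/OXO/..X/.OX
[OXO/.OX/..X] X move#2: (1,0):-1/OXO/XOX/..X*, (2,0):-1/OXO/.OX/X.X, (2,1):-1/OXO/.OX/.XX
[OXO/XOX/..X] O move#3: (2,0):+1/OXO/XOX/O.X*, (2,1):-1/OXO/XOX/.OX
[OXO/XOX/O.X] end (terminal -1, X#4); searched OXO/..X/..X to 7

O winning at [OXO/..X/..X]: True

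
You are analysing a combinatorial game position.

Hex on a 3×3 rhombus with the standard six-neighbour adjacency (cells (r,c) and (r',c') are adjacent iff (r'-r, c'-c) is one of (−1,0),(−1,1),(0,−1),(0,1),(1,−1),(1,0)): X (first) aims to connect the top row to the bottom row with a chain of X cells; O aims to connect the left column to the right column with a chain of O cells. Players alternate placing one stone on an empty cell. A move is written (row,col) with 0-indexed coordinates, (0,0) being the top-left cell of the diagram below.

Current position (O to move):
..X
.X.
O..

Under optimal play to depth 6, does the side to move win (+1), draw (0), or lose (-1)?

p1 O@[..X/.X./O..]: (0,0)[O.X/.X./O..]-1 (0,1)[.OX/.X./O..]-1 (1,0)[..X/OX./O..]-1 (1,2)[..X/.XO/O..]-1 (2,1)[..X/.X./OO.]+1* (2,2)[..X/.X./O.O]-1
p2 X@[..X/.X./OO.]: (0,0)[X.X/.X./OO.]-1* (0,1)[.XX/.X./OO.]-1 (1,0)[..X/XX./OO.]-1 (1,2)[..X/.XX/OO.]-1 (2,2)[..X/.X./OOX]-1
p3 O@[X.X/.X./OO.]: (0,1)[XOX/.X./OO.]+1* (1,0)[X.X/OX./OO.]+1 (1,2)[X.X/.XO/OO.]+1 (2,2)[X.X/.X./OOO]+1
p4 X@[XOX/.X./OO.]: (1,0)[XOX/XX./OO.]-1* (1,2)[XOX/.XX/OO.]-1 (2,2)[XOX/.X./OOX]-1
p5 O@[XOX/XX./OO.]: (1,2)[XOX/XXO/OO.]+1* (2,2)[XOX/XX./OOO]+1
p6 X@[XOX/XXO/OO.] terminal -1; root [..X/.X./O..] d6

value(..X/.X./O.., O) = +1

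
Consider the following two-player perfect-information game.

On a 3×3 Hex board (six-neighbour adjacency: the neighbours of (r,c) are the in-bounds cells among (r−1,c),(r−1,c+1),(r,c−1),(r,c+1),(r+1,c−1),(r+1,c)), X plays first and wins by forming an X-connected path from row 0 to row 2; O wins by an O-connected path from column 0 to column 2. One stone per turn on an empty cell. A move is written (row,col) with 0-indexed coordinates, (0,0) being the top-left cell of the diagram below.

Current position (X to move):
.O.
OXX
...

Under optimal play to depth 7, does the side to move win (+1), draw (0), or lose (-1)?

[.O./OXX/...] X move#1: (0,0):-1/XO./OXX/..., (0,2):+1/.OX/OXX/...*, (2,0):-1/.O./OXX/X.., (2,1):-1/.O./OXX/.X., (2,2):-1/.O./OXX/..X
[.OX/OXX/...] O move#2: (0,0):-1/OOX/OXX/...*, (2,0):-1/.OX/OXX/O.., (2,1):-1/.OX/OXX/.O., (2,2):-1/.OX/OXX/..O
[OOX/OXX/...] X move#3: (2,0):+1/OOX/OXX/X..*, (2,1):+1/OOX/OXX/.X., (2,2):+1/OOX/OXX/..X
[OOX/OXX/X..] end (terminal -1, O#4); searched .O./OXX/... to 7

value(.O./OXX/..., X) = +1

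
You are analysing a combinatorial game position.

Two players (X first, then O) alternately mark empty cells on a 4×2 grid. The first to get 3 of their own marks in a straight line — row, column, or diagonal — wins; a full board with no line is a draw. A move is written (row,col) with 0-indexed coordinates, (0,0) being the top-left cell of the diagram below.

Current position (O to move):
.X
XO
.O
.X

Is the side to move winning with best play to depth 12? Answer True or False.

O winning at [.X/XO/.O/.X]: False

ply 1, O at .X/XO/.O/.X | (0,0)=+0→OX/XO/.O/.X*; (2,0)=+0→.X/XO/OO/.X; (3,0)=+0→.X/XO/.O/OX
ply 2, X at OX/XO/.O/.X | (2,0)=+0→OX/XO/XO/.X*; (3,0)=+0→OX/XO/.O/XX
ply 3, O at OX/XO/XO/.X | (3,0)=+0→OX/XO/XO/OX*
ply 4: OX/XO/XO/OX is terminal +0 (X); from .X/XO/.O/.X depth 12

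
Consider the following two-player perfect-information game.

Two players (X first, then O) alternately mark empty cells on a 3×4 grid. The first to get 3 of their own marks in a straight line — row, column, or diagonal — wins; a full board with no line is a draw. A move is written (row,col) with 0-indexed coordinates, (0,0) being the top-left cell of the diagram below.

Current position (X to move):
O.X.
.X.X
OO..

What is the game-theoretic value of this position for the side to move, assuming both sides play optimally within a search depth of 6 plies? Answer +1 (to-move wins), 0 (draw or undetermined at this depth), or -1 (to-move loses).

value(O.X./.X.X/OO.., X) = +1

p1 X@[O.X./.X.X/OO..]: (0,1)[OXX./.X.X/OO..]-1 (0,3)[O.XX/.X.X/OO..]-1 (1,0)[O.X./XX.X/OO..]-1 (1,2)[O.X./.XXX/OO..]+1* (2,2)[O.X./.X.X/OOX.]-1 (2,3)[O.X./.X.X/OO.X]-1
p2 O@[O.X./.XXX/OO..] terminal -1; root [O.X./.X.X/OO..] d6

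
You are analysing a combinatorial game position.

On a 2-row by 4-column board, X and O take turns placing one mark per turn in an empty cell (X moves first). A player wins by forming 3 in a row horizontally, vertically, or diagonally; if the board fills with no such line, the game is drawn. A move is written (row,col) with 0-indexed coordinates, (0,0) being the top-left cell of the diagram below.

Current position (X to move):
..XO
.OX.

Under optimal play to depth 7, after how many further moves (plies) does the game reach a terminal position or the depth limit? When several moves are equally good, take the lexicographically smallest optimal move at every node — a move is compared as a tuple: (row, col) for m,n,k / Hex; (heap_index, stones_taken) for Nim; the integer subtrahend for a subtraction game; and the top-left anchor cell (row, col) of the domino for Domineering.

p1 X@[..XO/.OX.]: (0,0)[X.XO/.OX.]+0* (0,1)[.XXO/.OX.]+0 (1,0)[..XO/XOX.]+0 (1,3)[..XO/.OXX]+0
p2 O@[X.XO/.OX.]: (0,1)[XOXO/.OX.]+0* (1,0)[X.XO/OOX.]-1 (1,3)[X.XO/.OXO]-1
p3 X@[XOXO/.OX.]: (1,0)[XOXO/XOX.]+0* (1,3)[XOXO/.OXX]+0
p4 O@[XOXO/XOX.]: (1,3)[XOXO/XOXO]+0*
p5 X@[XOXO/XOXO] terminal +0; root [..XO/.OX.] d7

PV length from [..XO/.OX.]: 4 plies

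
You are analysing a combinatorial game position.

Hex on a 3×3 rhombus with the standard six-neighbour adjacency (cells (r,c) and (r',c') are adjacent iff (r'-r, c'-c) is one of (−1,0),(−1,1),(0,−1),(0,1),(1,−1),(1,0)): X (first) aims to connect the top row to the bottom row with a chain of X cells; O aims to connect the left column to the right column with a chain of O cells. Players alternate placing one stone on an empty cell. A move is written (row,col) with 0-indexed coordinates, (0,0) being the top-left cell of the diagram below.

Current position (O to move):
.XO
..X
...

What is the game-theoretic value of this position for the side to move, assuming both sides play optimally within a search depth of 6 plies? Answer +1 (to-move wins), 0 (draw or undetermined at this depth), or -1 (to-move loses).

value(.XO/..X/..., O) = +1

ply 1, O at .XO/..X/... | (0,0)=-1→OXO/..X/...; (1,0)=-1→.XO/O.X/...; (1,1)=+1→.XO/.OX/...*; (2,0)=-1→.XO/..X/O..; (2,1)=-1→.XO/..X/.O.; (2,2)=-1→.XO/..X/..O
ply 2, X at .XO/.OX/... | (0,0)=-1→XXO/.OX/...*; (1,0)=-1→.XO/XOX/...; (2,0)=-1→.XO/.OX/X..; (2,1)=-1→.XO/.OX/.X.; (2,2)=-1→.XO/.OX/..X
ply 3, O at XXO/.OX/... | (1,0)=+1→XXO/OOX/...*; (2,0)=+1→XXO/.OX/O..; (2,1)=+1→XXO/.OX/.O.; (2,2)=+1→XXO/.OX/..O
ply 4: XXO/OOX/... is terminal -1 (X); from .XO/..X/... depth 6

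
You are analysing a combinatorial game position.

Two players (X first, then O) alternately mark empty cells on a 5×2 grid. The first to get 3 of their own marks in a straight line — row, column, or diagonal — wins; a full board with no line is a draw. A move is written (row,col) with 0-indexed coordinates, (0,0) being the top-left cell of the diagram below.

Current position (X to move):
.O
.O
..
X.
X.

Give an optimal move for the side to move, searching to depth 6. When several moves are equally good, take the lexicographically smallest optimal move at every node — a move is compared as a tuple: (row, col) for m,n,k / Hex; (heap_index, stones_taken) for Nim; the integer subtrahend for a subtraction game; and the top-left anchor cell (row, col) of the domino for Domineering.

X's best at [.O/.O/../X./X.]: (2,0)

[.O/.O/../X./X.] X move#1: (0,0):-1/XO/.O/../X./X., (1,0):-1/.O/XO/../X./X., (2,0):+1/.O/.O/X./X./X.*, (2,1):+0/.O/.O/.X/X./X., (3,1):-1/.O/.O/../XX/X., (4,1):-1/.O/.O/../X./XX
[.O/.O/X./X./X.] end (terminal -1, O#2); searched .O/.O/../X./X. to 6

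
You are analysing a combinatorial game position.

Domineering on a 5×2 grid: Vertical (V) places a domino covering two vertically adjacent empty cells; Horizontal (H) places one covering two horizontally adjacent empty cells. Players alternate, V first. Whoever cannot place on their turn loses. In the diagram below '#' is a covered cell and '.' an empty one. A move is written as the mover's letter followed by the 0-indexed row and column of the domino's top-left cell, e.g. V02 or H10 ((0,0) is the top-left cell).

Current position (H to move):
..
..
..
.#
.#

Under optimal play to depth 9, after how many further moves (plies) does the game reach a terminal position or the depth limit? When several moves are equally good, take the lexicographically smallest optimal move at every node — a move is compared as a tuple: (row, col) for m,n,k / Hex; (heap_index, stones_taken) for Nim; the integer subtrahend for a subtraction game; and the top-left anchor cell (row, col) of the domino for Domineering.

PV length from [../../../.#/.#]: 3 plies

[../../../.#/.#] H move#1: H00:-1/##/../../.#/.#, H10:+1/../##/../.#/.#*, H20:-1/../../##/.#/.#
[../##/../.#/.#] V move#2: V20:-1/../##/#./##/.#*, V30:-1/../##/../##/##
[../##/#./##/.#] H move#3: H00:+1/##/##/#./##/.#*
[##/##/#./##/.#] end (terminal -1, V#4); searched ../../../.#/.# to 9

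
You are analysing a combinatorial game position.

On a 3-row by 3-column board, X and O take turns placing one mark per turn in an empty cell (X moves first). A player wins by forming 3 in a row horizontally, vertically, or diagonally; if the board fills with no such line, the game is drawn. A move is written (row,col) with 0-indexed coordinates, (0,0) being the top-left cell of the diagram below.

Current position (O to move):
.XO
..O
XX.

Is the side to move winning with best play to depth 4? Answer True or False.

O winning at [.XO/..O/XX.]: True

ply 1, O at .XO/..O/XX. | (0,0)=-1→OXO/..O/XX.; (1,0)=-1→.XO/O.O/XX.; (1,1)=-1→.XO/.OO/XX.; (2,2)=+1→.XO/..O/XXO*
ply 2: .XO/..O/XXO is terminal -1 (X); from .XO/..O/XX. depth 4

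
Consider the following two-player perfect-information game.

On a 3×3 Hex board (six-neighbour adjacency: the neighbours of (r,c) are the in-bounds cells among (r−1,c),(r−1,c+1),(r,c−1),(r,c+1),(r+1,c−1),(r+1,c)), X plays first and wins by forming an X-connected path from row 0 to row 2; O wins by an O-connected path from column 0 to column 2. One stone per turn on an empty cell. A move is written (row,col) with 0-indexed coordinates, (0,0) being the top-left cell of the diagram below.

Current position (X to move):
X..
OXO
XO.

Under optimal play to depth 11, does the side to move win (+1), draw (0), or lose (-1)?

p1 X@[X../OXO/XO.]: (0,1)[XX./OXO/XO.]+1* (0,2)[X.X/OXO/XO.]+1 (2,2)[X../OXO/XOX]+1
p2 O@[XX./OXO/XO.] terminal -1; root [X../OXO/XO.] d11

value(X../OXO/XO., X) = +1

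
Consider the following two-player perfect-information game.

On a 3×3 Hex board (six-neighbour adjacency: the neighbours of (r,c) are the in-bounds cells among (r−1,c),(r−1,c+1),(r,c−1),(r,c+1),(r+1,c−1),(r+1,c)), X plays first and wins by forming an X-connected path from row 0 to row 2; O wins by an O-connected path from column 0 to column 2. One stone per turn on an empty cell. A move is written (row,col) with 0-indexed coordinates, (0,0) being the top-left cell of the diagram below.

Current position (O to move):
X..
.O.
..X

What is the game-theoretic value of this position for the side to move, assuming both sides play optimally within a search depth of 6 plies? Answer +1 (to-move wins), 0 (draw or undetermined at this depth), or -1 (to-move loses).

ply 1, O at X../.O./..X | (0,1)=+1→XO./.O./..X*; (0,2)=+1→X.O/.O./..X; (1,0)=+1→X../OO./..X; (1,2)=+1→X../.OO/..X; (2,0)=+1→X../.O./O.X; (2,1)=+1→X../.O./.OX
ply 2, X at XO./.O./..X | (0,2)=-1→XOX/.O./..X*; (1,0)=-1→XO./XO./..X; (1,2)=-1→XO./.OX/..X; (2,0)=-1→XO./.O./X.X; (2,1)=-1→XO./.O./.XX
ply 3, O at XOX/.O./..X | (1,0)=-1→XOX/OO./..X; (1,2)=+1→XOX/.OO/..X*; (2,0)=-1→XOX/.O./O.X; (2,1)=-1→XOX/.O./.OX
ply 4, X at XOX/.OO/..X | (1,0)=-1→XOX/XOO/..X*; (2,0)=-1→XOX/.OO/X.X; (2,1)=-1→XOX/.OO/.XX
ply 5, O at XOX/XOO/..X | (2,0)=+1→XOX/XOO/O.X*; (2,1)=-1→XOX/XOO/.OX
ply 6: XOX/XOO/O.X is terminal -1 (X); from X../.O./..X depth 6

value(X../.O./..X, O) = +1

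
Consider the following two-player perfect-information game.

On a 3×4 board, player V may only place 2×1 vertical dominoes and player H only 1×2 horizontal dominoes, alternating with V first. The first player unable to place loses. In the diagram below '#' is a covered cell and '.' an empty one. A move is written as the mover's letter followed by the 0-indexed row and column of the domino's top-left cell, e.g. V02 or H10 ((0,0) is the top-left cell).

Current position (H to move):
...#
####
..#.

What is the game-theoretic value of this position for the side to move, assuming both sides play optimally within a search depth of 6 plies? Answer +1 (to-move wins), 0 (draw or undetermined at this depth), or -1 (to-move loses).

value(...#/####/..#., H) = +1

p1 H@[...#/####/..#.]: H00[##.#/####/..#.]+1* H01[.###/####/..#.]+1 H20[...#/####/###.]+1
p2 V@[##.#/####/..#.] terminal -1; root [...#/####/..#.] d6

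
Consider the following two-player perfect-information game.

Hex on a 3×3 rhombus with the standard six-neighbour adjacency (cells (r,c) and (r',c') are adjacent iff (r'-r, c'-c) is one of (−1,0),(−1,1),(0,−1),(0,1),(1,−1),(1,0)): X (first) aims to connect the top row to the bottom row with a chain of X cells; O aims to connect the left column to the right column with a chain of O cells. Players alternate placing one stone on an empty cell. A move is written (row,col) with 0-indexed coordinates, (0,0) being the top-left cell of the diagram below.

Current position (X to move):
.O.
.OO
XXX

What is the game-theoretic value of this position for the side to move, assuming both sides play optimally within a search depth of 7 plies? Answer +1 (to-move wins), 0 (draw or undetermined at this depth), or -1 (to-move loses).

value(.O./.OO/XXX, X) = -1

p1 X@[.O./.OO/XXX]: (0,0)[XO./.OO/XXX]-1* (0,2)[.OX/.OO/XXX]-1 (1,0)[.O./XOO/XXX]-1
p2 O@[XO./.OO/XXX]: (0,2)[XOO/.OO/XXX]-1 (1,0)[XO./OOO/XXX]+1*
p3 X@[XO./OOO/XXX] terminal -1; root [.O./.OO/XXX] d7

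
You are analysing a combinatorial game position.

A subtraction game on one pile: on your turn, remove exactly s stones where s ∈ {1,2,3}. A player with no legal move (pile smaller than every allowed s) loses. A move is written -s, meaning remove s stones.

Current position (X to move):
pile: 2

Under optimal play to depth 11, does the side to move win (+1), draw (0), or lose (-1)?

value(2, X) = +1

[2] X move#1: -1:-1/1, -2:+1/0*
[0] end (terminal -1, O#2); searched 2 to 11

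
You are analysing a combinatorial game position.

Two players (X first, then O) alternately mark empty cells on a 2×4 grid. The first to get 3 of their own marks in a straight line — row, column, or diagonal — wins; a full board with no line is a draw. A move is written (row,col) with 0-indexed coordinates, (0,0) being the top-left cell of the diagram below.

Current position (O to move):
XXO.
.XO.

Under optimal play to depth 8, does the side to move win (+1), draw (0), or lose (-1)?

value(XXO./.XO., O) = 0

ply 1, O at XXO./.XO. | (0,3)=+0→XXOO/.XO.*; (1,0)=+0→XXO./OXO.; (1,3)=+0→XXO./.XOO
ply 2, X at XXOO/.XO. | (1,0)=+0→XXOO/XXO.*; (1,3)=+0→XXOO/.XOX
ply 3, O at XXOO/XXO. | (1,3)=+0→XXOO/XXOO*
ply 4: XXOO/XXOO is terminal +0 (X); from XXO./.XO. depth 8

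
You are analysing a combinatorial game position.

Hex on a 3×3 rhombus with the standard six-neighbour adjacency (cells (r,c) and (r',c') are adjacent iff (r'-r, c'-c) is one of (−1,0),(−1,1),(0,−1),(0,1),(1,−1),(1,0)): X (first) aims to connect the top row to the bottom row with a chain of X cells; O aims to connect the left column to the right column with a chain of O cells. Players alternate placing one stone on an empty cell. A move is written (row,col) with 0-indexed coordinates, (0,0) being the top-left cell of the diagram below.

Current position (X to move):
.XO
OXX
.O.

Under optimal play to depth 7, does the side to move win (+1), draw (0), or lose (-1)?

value(.XO/OXX/.O., X) = +1

[.XO/OXX/.O.] X move#1: (0,0):+1/XXO/OXX/.O.*, (2,0):+1/.XO/OXX/XO., (2,2):+1/.XO/OXX/.OX
[XXO/OXX/.O.] O move#2: (2,0):-1/XXO/OXX/OO.*, (2,2):-1/XXO/OXX/.OO
[XXO/OXX/OO.] X move#3: (2,2):+1/XXO/OXX/OOX*
[XXO/OXX/OOX] end (terminal -1, O#4); searched .XO/OXX/.O. to 7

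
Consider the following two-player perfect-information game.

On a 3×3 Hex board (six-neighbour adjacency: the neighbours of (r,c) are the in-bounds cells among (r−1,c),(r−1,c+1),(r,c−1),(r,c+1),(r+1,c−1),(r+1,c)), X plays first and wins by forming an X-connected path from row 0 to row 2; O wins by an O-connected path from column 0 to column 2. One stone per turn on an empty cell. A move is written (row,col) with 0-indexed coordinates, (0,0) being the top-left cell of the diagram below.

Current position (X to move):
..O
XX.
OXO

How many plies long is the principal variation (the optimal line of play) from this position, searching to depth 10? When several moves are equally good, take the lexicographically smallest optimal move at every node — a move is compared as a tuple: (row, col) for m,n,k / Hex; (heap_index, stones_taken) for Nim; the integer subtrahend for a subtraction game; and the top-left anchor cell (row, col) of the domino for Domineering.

ply 1, X at ..O/XX./OXO | (0,0)=+1→X.O/XX./OXO*; (0,1)=+1→.XO/XX./OXO; (1,2)=+1→..O/XXX/OXO
ply 2: X.O/XX./OXO is terminal -1 (O); from ..O/XX./OXO depth 10

PV length from [..O/XX./OXO]: 1 ply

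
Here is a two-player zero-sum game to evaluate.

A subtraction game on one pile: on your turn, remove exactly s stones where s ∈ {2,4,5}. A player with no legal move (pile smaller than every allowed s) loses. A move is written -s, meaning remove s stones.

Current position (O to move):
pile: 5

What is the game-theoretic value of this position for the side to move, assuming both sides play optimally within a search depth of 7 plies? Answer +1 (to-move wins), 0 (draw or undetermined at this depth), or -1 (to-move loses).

value(5, O) = +1

p1 O@[5]: -2[3]-1 -4[1]+1* -5[0]+1
p2 X@[1] terminal -1; root [5] d7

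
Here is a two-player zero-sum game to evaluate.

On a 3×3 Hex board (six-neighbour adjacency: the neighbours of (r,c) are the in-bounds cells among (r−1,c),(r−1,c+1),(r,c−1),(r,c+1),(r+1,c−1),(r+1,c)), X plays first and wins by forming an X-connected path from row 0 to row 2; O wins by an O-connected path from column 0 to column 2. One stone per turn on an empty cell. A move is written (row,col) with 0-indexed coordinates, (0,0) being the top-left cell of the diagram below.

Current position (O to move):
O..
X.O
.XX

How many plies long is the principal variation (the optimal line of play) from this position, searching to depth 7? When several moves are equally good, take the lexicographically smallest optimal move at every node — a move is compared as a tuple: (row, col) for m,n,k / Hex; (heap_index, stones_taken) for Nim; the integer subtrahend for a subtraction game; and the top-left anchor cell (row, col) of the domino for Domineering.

PV length from [O../X.O/.XX]: 3 plies

ply 1, O at O../X.O/.XX | (0,1)=+1→OO./X.O/.XX*; (0,2)=-1→O.O/X.O/.XX; (1,1)=+1→O../XOO/.XX; (2,0)=-1→O../X.O/OXX
ply 2, X at OO./X.O/.XX | (0,2)=-1→OOX/X.O/.XX*; (1,1)=-1→OO./XXO/.XX; (2,0)=-1→OO./X.O/XXX
ply 3, O at OOX/X.O/.XX | (1,1)=+1→OOX/XOO/.XX*; (2,0)=-1→OOX/X.O/OXX
ply 4: OOX/XOO/.XX is terminal -1 (X); from O../X.O/.XX depth 7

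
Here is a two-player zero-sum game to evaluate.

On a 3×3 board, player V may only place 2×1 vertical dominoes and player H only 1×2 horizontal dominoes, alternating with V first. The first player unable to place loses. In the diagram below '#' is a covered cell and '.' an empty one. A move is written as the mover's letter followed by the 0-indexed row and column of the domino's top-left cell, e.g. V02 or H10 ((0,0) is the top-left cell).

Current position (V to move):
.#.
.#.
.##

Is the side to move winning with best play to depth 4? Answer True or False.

[.#./.#./.##] V move#1: V00:+1/##./##./.##*, V02:+1/.##/.##/.##, V10:+1/.#./##./###
[##./##./.##] end (terminal -1, H#2); searched .#./.#./.## to 4

V winning at [.#./.#./.##]: True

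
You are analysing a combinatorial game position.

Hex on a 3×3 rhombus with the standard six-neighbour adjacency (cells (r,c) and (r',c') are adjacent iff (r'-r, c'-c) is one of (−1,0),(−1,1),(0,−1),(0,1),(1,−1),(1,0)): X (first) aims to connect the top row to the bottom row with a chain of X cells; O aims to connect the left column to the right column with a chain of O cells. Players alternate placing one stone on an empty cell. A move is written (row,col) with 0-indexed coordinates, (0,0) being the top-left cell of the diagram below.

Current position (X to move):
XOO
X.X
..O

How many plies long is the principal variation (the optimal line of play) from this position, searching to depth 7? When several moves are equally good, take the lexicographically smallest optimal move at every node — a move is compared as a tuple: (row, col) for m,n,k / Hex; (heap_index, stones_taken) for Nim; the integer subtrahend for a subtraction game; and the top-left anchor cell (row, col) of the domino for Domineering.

PV length from [XOO/X.X/..O]: 3 plies

[XOO/X.X/..O] X move#1: (1,1):+1/XOO/XXX/..O*, (2,0):+1/XOO/X.X/X.O, (2,1):+1/XOO/X.X/.XO
[XOO/XXX/..O] O move#2: (2,0):-1/XOO/XXX/O.O*, (2,1):-1/XOO/XXX/.OO
[XOO/XXX/O.O] X move#3: (2,1):+1/XOO/XXX/OXO*
[XOO/XXX/OXO] end (terminal -1, O#4); searched XOO/X.X/..O to 7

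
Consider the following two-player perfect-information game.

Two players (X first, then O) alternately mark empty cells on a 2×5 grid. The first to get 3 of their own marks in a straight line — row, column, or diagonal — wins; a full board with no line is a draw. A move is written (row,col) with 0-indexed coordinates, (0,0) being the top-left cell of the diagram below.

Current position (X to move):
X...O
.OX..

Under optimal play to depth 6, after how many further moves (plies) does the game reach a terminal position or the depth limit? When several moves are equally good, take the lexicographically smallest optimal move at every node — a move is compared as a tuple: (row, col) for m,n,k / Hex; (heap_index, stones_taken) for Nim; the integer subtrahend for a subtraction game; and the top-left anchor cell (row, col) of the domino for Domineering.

p1 X@[X...O/.OX..]: (0,1)[XX..O/.OX..]+0* (0,2)[X.X.O/.OX..]+0 (0,3)[X..XO/.OX..]+0 (1,0)[X...O/XOX..]+0 (1,3)[X...O/.OXX.]+0 (1,4)[X...O/.OX.X]+0
p2 O@[XX..O/.OX..]: (0,2)[XXO.O/.OX..]+0* (0,3)[XX.OO/.OX..]-1 (1,0)[XX..O/OOX..]-1 (1,3)[XX..O/.OXO.]-1 (1,4)[XX..O/.OX.O]-1
p3 X@[XXO.O/.OX..]: (0,3)[XXOXO/.OX..]+0* (1,0)[XXO.O/XOX..]-1 (1,3)[XXO.O/.OXX.]-1 (1,4)[XXO.O/.OX.X]-1
p4 O@[XXOXO/.OX..]: (1,0)[XXOXO/OOX..]+0* (1,3)[XXOXO/.OXO.]+0 (1,4)[XXOXO/.OX.O]+0
p5 X@[XXOXO/OOX..]: (1,3)[XXOXO/OOXX.]+0* (1,4)[XXOXO/OOX.X]+0
p6 O@[XXOXO/OOXX.]: (1,4)[XXOXO/OOXXO]+0*
p7 X@[XXOXO/OOXXO] terminal +0; root [X...O/.OX..] d6

PV length from [X...O/.OX..]: 6 plies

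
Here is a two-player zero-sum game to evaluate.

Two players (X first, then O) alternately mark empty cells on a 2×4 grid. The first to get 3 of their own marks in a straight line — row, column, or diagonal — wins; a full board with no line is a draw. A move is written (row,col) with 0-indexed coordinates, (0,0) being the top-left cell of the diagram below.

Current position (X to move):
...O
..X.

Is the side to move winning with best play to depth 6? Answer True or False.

X winning at [...O/..X.]: True

p1 X@[...O/..X.]: (0,0)[X..O/..X.]+0 (0,1)[.X.O/..X.]+0 (0,2)[..XO/..X.]+0 (1,0)[...O/X.X.]+0 (1,1)[...O/.XX.]+1* (1,3)[...O/..XX]+0
p2 O@[...O/.XX.]: (0,0)[O..O/.XX.]-1* (0,1)[.O.O/.XX.]-1 (0,2)[..OO/.XX.]-1 (1,0)[...O/OXX.]-1 (1,3)[...O/.XXO]-1
p3 X@[O..O/.XX.]: (0,1)[OX.O/.XX.]+1* (0,2)[O.XO/.XX.]+1 (1,0)[O..O/XXX.]+1 (1,3)[O..O/.XXX]+1
p4 O@[OX.O/.XX.]: (0,2)[OXOO/.XX.]-1* (1,0)[OX.O/OXX.]-1 (1,3)[OX.O/.XXO]-1
p5 X@[OXOO/.XX.]: (1,0)[OXOO/XXX.]+1* (1,3)[OXOO/.XXX]+1
p6 O@[OXOO/XXX.] terminal -1; root [...O/..X.] d6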